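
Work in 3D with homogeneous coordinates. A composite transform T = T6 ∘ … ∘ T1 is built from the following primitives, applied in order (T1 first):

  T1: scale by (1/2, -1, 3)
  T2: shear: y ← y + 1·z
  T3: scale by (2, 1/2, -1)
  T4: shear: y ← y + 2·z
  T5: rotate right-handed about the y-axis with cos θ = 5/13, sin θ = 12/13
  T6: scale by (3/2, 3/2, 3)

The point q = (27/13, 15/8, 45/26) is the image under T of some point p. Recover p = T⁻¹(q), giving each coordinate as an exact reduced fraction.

T1 = [1/2 0 0 0; 0 -1 0 0; 0 0 3 0; 0 0 0 1]
T2·T1 = [1/2 0 0 0; 0 -1 3 0; 0 0 3 0; 0 0 0 1]
T3·…·T1 = [1 0 0 0; 0 -1/2 3/2 0; 0 0 -3 0; 0 0 0 1]
T4·…·T1 = [1 0 0 0; 0 -1/2 -9/2 0; 0 0 -3 0; 0 0 0 1]
T5·…·T1 = [5/13 0 -36/13 0; 0 -1/2 -9/2 0; -12/13 0 -15/13 0; 0 0 0 1]
T6·…·T1 = [15/26 0 -54/13 0; 0 -3/4 -27/4 0; -36/13 0 -45/13 0; 0 0 0 1]
det M = 81/8; M⁻¹ = [10/39 0 -4/13 0; 24/13 -4/3 5/13 0; -8/39 0 -5/117 0; 0 0 0 1]
M⁻¹ · (27/13, 15/8, 45/26)ᵀ = (0, 2, -1/2)ᵀ

p = (0, 2, -1/2)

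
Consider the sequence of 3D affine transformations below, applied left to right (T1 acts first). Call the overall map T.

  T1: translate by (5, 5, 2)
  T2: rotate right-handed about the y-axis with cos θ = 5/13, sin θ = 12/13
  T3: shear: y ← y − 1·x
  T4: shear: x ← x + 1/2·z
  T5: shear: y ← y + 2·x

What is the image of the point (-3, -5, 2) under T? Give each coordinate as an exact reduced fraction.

T(p) = (56/13, 54/13, -4/13)

T1 translate by (5, 5, 2): (-3, -5, 2) → (2, 0, 4)
T2 rotate right-handed about the y-axis with cos θ = 5/13, sin θ = 12/13: (2, 0, 4) → (58/13, 0, -4/13)
T3 shear: y ← y − 1·x: (58/13, 0, -4/13) → (58/13, -58/13, -4/13)
T4 shear: x ← x + 1/2·z: (58/13, -58/13, -4/13) → (56/13, -58/13, -4/13)
T5 shear: y ← y + 2·x: (56/13, -58/13, -4/13) → (56/13, 54/13, -4/13)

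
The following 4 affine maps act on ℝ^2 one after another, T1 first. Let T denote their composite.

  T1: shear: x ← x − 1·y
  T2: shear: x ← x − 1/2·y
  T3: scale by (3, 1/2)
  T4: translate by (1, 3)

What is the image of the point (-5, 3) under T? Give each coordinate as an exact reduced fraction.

T(p) = (-55/2, 9/2)

T1 shear: x ← x − 1·y: (-5, 3) → (-8, 3)
T2 shear: x ← x − 1/2·y: (-8, 3) → (-19/2, 3)
T3 scale by (3, 1/2): (-19/2, 3) → (-57/2, 3/2)
T4 translate by (1, 3): (-57/2, 3/2) → (-55/2, 9/2)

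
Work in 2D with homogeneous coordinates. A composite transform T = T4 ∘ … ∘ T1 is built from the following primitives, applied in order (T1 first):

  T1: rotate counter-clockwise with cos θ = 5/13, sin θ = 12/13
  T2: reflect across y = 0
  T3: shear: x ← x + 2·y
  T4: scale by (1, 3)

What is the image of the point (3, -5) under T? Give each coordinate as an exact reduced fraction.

T(p) = (53/13, -33/13)

T1 rotate counter-clockwise with cos θ = 5/13, sin θ = 12/13: (3, -5) → (75/13, 11/13)
T2 reflect across y = 0: (75/13, 11/13) → (75/13, -11/13)
T3 shear: x ← x + 2·y: (75/13, -11/13) → (53/13, -11/13)
T4 scale by (1, 3): (53/13, -11/13) → (53/13, -33/13)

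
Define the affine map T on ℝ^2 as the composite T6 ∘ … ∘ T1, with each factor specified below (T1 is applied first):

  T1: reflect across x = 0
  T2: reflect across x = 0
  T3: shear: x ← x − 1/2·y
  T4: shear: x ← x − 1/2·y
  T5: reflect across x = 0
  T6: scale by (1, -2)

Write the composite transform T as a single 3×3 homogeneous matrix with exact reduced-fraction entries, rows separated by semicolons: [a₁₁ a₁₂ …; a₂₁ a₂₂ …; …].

T1 = [-1 0 0; 0 1 0; 0 0 1]
T2·T1 = [1 0 0; 0 1 0; 0 0 1]
T3·…·T1 = [1 -1/2 0; 0 1 0; 0 0 1]
T4·…·T1 = [1 -1 0; 0 1 0; 0 0 1]
T5·…·T1 = [-1 1 0; 0 1 0; 0 0 1]
T6·…·T1 = [-1 1 0; 0 -2 0; 0 0 1]

T = [-1 1 0; 0 -2 0; 0 0 1]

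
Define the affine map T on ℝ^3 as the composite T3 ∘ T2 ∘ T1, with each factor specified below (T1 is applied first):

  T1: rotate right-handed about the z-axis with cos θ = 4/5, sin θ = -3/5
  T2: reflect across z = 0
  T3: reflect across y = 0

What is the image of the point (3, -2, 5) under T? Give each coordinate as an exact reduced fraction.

T(p) = (6/5, 17/5, -5)

T1 rotate right-handed about the z-axis with cos θ = 4/5, sin θ = -3/5: (3, -2, 5) → (6/5, -17/5, 5)
T2 reflect across z = 0: (6/5, -17/5, 5) → (6/5, -17/5, -5)
T3 reflect across y = 0: (6/5, -17/5, -5) → (6/5, 17/5, -5)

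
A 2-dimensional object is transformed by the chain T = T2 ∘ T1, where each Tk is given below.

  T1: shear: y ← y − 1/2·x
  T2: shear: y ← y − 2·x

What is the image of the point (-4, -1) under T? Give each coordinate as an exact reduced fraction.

T(p) = (-4, 9)

T1 shear: y ← y − 1/2·x: (-4, -1) → (-4, 1)
T2 shear: y ← y − 2·x: (-4, 1) → (-4, 9)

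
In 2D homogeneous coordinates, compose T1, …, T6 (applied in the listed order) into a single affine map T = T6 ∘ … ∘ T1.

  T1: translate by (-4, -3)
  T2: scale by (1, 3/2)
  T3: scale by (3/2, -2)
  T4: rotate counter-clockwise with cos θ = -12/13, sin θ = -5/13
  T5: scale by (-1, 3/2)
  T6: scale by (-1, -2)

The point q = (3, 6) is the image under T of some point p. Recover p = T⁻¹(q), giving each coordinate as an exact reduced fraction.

T1 = [1 0 -4; 0 1 -3; 0 0 1]
T2·T1 = [1 0 -4; 0 3/2 -9/2; 0 0 1]
T3·…·T1 = [3/2 0 -6; 0 -3 9; 0 0 1]
T4·…·T1 = [-18/13 -15/13 9; -15/26 36/13 -6; 0 0 1]
T5·…·T1 = [18/13 15/13 -9; -45/52 54/13 -9; 0 0 1]
T6·…·T1 = [-18/13 -15/13 9; 45/26 -108/13 18; 0 0 1]
det M = 27/2; M⁻¹ = [-8/13 10/117 4; -5/39 -4/39 3; 0 0 1]
M⁻¹ · (3, 6)ᵀ = (8/3, 2)ᵀ

p = (8/3, 2)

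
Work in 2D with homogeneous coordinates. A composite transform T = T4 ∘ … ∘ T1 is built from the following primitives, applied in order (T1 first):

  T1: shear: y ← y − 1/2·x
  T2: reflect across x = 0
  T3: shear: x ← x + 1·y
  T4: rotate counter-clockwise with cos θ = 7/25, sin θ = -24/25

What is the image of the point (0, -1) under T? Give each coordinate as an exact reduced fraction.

T(p) = (-31/25, 17/25)

T1 shear: y ← y − 1/2·x: (0, -1) → (0, -1)
T2 reflect across x = 0: (0, -1) → (0, -1)
T3 shear: x ← x + 1·y: (0, -1) → (-1, -1)
T4 rotate counter-clockwise with cos θ = 7/25, sin θ = -24/25: (-1, -1) → (-31/25, 17/25)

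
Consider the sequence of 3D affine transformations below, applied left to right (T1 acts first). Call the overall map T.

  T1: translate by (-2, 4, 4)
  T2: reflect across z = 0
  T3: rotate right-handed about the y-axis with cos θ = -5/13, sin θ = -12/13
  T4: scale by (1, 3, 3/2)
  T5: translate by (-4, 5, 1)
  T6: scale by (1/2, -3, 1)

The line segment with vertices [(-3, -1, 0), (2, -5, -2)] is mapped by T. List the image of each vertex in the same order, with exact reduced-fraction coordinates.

T1 translate by (-2, 4, 4): (-3, -1, 0) → (-5, 3, 4); (2, -5, -2) → (0, -1, 2)
T2 reflect across z = 0: (-5, 3, 4) → (-5, 3, -4); (0, -1, 2) → (0, -1, -2)
T3 rotate right-handed about the y-axis with cos θ = -5/13, sin θ = -12/13: (-5, 3, -4) → (73/13, 3, -40/13); (0, -1, -2) → (24/13, -1, 10/13)
T4 scale by (1, 3, 3/2): (73/13, 3, -40/13) → (73/13, 9, -60/13); (24/13, -1, 10/13) → (24/13, -3, 15/13)
T5 translate by (-4, 5, 1): (73/13, 9, -60/13) → (21/13, 14, -47/13); (24/13, -3, 15/13) → (-28/13, 2, 28/13)
T6 scale by (1/2, -3, 1): (21/13, 14, -47/13) → (21/26, -42, -47/13); (-28/13, 2, 28/13) → (-14/13, -6, 28/13)

image vertices: (21/26, -42, -47/13), (-14/13, -6, 28/13)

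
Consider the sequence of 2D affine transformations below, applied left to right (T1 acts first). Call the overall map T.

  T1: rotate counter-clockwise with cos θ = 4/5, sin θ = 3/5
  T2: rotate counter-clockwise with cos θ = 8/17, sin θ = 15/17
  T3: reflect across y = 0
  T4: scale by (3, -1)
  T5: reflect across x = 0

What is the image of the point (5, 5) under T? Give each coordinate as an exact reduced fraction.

T(p) = (291/17, 71/17)

T1 rotate counter-clockwise with cos θ = 4/5, sin θ = 3/5: (5, 5) → (1, 7)
T2 rotate counter-clockwise with cos θ = 8/17, sin θ = 15/17: (1, 7) → (-97/17, 71/17)
T3 reflect across y = 0: (-97/17, 71/17) → (-97/17, -71/17)
T4 scale by (3, -1): (-97/17, -71/17) → (-291/17, 71/17)
T5 reflect across x = 0: (-291/17, 71/17) → (291/17, 71/17)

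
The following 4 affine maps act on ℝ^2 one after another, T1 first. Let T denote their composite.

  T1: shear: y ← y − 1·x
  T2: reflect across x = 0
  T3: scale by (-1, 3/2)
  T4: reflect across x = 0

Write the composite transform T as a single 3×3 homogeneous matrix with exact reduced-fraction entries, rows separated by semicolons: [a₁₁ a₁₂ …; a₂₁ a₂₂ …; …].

T1 = [1 0 0; -1 1 0; 0 0 1]
T2·T1 = [-1 0 0; -1 1 0; 0 0 1]
T3·…·T1 = [1 0 0; -3/2 3/2 0; 0 0 1]
T4·…·T1 = [-1 0 0; -3/2 3/2 0; 0 0 1]

T = [-1 0 0; -3/2 3/2 0; 0 0 1]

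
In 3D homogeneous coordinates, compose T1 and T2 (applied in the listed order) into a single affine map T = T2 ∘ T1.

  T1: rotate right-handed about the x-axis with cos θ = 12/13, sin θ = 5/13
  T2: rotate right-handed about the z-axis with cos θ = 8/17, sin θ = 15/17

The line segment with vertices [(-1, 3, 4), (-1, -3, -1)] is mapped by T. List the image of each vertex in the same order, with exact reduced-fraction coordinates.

image vertices: (-344/221, -67/221, 63/13), (361/221, -443/221, -27/13)

T1 rotate right-handed about the x-axis with cos θ = 12/13, sin θ = 5/13: (-1, 3, 4) → (-1, 16/13, 63/13); (-1, -3, -1) → (-1, -31/13, -27/13)
T2 rotate right-handed about the z-axis with cos θ = 8/17, sin θ = 15/17: (-1, 16/13, 63/13) → (-344/221, -67/221, 63/13); (-1, -31/13, -27/13) → (361/221, -443/221, -27/13)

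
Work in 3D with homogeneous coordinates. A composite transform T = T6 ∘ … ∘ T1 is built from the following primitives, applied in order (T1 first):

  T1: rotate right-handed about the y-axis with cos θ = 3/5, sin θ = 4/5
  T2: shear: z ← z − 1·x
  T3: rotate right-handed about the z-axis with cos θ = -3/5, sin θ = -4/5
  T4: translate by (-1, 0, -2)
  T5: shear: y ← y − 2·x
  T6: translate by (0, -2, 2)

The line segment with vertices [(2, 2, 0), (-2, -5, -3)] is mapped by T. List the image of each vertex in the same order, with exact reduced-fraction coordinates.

image vertices: (-3/25, -98/25, -14/5), (-71/25, 239/25, 17/5)

T1 rotate right-handed about the y-axis with cos θ = 3/5, sin θ = 4/5: (2, 2, 0) → (6/5, 2, -8/5); (-2, -5, -3) → (-18/5, -5, -1/5)
T2 shear: z ← z − 1·x: (6/5, 2, -8/5) → (6/5, 2, -14/5); (-18/5, -5, -1/5) → (-18/5, -5, 17/5)
T3 rotate right-handed about the z-axis with cos θ = -3/5, sin θ = -4/5: (6/5, 2, -14/5) → (22/25, -54/25, -14/5); (-18/5, -5, 17/5) → (-46/25, 147/25, 17/5)
T4 translate by (-1, 0, -2): (22/25, -54/25, -14/5) → (-3/25, -54/25, -24/5); (-46/25, 147/25, 17/5) → (-71/25, 147/25, 7/5)
T5 shear: y ← y − 2·x: (-3/25, -54/25, -24/5) → (-3/25, -48/25, -24/5); (-71/25, 147/25, 7/5) → (-71/25, 289/25, 7/5)
T6 translate by (0, -2, 2): (-3/25, -48/25, -24/5) → (-3/25, -98/25, -14/5); (-71/25, 289/25, 7/5) → (-71/25, 239/25, 17/5)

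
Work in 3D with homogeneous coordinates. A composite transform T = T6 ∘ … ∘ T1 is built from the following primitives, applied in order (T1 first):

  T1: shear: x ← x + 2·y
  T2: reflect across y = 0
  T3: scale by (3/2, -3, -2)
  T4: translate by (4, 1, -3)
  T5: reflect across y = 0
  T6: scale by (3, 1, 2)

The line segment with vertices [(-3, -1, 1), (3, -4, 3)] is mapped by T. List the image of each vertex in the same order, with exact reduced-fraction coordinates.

image vertices: (-21/2, 2, -10), (-21/2, 11, -18)

T1 shear: x ← x + 2·y: (-3, -1, 1) → (-5, -1, 1); (3, -4, 3) → (-5, -4, 3)
T2 reflect across y = 0: (-5, -1, 1) → (-5, 1, 1); (-5, -4, 3) → (-5, 4, 3)
T3 scale by (3/2, -3, -2): (-5, 1, 1) → (-15/2, -3, -2); (-5, 4, 3) → (-15/2, -12, -6)
T4 translate by (4, 1, -3): (-15/2, -3, -2) → (-7/2, -2, -5); (-15/2, -12, -6) → (-7/2, -11, -9)
T5 reflect across y = 0: (-7/2, -2, -5) → (-7/2, 2, -5); (-7/2, -11, -9) → (-7/2, 11, -9)
T6 scale by (3, 1, 2): (-7/2, 2, -5) → (-21/2, 2, -10); (-7/2, 11, -9) → (-21/2, 11, -18)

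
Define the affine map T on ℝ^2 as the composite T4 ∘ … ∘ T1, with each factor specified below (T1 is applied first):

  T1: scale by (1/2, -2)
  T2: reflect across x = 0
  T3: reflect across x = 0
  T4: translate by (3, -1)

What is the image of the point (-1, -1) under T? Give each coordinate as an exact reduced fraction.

T(p) = (5/2, 1)

T1 scale by (1/2, -2): (-1, -1) → (-1/2, 2)
T2 reflect across x = 0: (-1/2, 2) → (1/2, 2)
T3 reflect across x = 0: (1/2, 2) → (-1/2, 2)
T4 translate by (3, -1): (-1/2, 2) → (5/2, 1)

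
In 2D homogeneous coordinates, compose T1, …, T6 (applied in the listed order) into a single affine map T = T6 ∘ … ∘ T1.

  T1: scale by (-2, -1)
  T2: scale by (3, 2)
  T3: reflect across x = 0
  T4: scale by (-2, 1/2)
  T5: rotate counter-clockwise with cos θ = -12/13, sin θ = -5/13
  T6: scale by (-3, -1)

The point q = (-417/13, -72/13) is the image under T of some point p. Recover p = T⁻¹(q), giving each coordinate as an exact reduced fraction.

T1 = [-2 0 0; 0 -1 0; 0 0 1]
T2·T1 = [-6 0 0; 0 -2 0; 0 0 1]
T3·…·T1 = [6 0 0; 0 -2 0; 0 0 1]
T4·…·T1 = [-12 0 0; 0 -1 0; 0 0 1]
T5·…·T1 = [144/13 -5/13 0; 60/13 12/13 0; 0 0 1]
T6·…·T1 = [-432/13 15/13 0; -60/13 -12/13 0; 0 0 1]
det M = 36; M⁻¹ = [-1/39 -5/156 0; 5/39 -12/13 0; 0 0 1]
M⁻¹ · (-417/13, -72/13)ᵀ = (1, 1)ᵀ

p = (1, 1)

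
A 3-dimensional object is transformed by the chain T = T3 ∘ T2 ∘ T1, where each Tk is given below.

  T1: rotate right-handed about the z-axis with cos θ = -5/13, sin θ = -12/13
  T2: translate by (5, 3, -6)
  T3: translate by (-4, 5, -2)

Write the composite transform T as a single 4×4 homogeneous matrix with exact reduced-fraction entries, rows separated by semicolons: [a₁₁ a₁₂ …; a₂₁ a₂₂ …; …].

T1 = [-5/13 12/13 0 0; -12/13 -5/13 0 0; 0 0 1 0; 0 0 0 1]
T2·T1 = [-5/13 12/13 0 5; -12/13 -5/13 0 3; 0 0 1 -6; 0 0 0 1]
T3·…·T1 = [-5/13 12/13 0 1; -12/13 -5/13 0 8; 0 0 1 -8; 0 0 0 1]

T = [-5/13 12/13 0 1; -12/13 -5/13 0 8; 0 0 1 -8; 0 0 0 1]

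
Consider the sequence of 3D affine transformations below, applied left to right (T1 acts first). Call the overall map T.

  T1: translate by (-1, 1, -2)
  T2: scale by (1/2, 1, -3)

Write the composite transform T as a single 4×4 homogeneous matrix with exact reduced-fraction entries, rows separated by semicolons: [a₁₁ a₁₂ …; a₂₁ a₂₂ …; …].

T1 = [1 0 0 -1; 0 1 0 1; 0 0 1 -2; 0 0 0 1]
T2·T1 = [1/2 0 0 -1/2; 0 1 0 1; 0 0 -3 6; 0 0 0 1]

T = [1/2 0 0 -1/2; 0 1 0 1; 0 0 -3 6; 0 0 0 1]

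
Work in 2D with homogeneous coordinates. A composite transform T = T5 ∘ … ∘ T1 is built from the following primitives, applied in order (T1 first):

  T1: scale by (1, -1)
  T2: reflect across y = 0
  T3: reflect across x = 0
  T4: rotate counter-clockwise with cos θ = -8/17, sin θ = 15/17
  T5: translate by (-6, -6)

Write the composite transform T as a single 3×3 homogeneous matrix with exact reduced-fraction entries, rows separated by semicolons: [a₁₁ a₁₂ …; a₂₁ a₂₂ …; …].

T1 = [1 0 0; 0 -1 0; 0 0 1]
T2·T1 = [1 0 0; 0 1 0; 0 0 1]
T3·…·T1 = [-1 0 0; 0 1 0; 0 0 1]
T4·…·T1 = [8/17 -15/17 0; -15/17 -8/17 0; 0 0 1]
T5·…·T1 = [8/17 -15/17 -6; -15/17 -8/17 -6; 0 0 1]

T = [8/17 -15/17 -6; -15/17 -8/17 -6; 0 0 1]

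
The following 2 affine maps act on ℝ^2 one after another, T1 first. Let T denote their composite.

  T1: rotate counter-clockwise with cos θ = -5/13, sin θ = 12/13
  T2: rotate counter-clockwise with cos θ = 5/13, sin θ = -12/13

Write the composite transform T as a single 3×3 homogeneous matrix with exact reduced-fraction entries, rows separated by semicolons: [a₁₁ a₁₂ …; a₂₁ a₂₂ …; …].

T = [119/169 -120/169 0; 120/169 119/169 0; 0 0 1]

T1 = [-5/13 -12/13 0; 12/13 -5/13 0; 0 0 1]
T2·T1 = [119/169 -120/169 0; 120/169 119/169 0; 0 0 1]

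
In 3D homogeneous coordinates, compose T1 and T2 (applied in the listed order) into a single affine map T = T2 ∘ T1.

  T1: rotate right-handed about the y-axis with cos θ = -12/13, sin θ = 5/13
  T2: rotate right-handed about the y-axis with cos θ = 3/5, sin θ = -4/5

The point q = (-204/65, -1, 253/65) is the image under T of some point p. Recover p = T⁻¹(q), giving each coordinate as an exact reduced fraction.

p = (-3, -1, -4)

T1 = [-12/13 0 5/13 0; 0 1 0 0; -5/13 0 -12/13 0; 0 0 0 1]
T2·T1 = [-16/65 0 63/65 0; 0 1 0 0; -63/65 0 -16/65 0; 0 0 0 1]
det M = 1; M⁻¹ = [-16/65 0 -63/65 0; 0 1 0 0; 63/65 0 -16/65 0; 0 0 0 1]
M⁻¹ · (-204/65, -1, 253/65)ᵀ = (-3, -1, -4)ᵀ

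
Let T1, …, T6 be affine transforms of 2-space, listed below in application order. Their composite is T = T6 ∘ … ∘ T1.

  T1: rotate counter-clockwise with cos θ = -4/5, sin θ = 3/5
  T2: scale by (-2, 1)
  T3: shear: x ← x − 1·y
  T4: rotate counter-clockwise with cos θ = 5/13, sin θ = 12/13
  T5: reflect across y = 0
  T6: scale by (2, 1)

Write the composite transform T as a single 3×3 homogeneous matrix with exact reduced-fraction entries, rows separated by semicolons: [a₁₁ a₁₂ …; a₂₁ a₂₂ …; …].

T1 = [-4/5 -3/5 0; 3/5 -4/5 0; 0 0 1]
T2·T1 = [8/5 6/5 0; 3/5 -4/5 0; 0 0 1]
T3·…·T1 = [1 2 0; 3/5 -4/5 0; 0 0 1]
T4·…·T1 = [-11/65 98/65 0; 15/13 20/13 0; 0 0 1]
T5·…·T1 = [-11/65 98/65 0; -15/13 -20/13 0; 0 0 1]
T6·…·T1 = [-22/65 196/65 0; -15/13 -20/13 0; 0 0 1]

T = [-22/65 196/65 0; -15/13 -20/13 0; 0 0 1]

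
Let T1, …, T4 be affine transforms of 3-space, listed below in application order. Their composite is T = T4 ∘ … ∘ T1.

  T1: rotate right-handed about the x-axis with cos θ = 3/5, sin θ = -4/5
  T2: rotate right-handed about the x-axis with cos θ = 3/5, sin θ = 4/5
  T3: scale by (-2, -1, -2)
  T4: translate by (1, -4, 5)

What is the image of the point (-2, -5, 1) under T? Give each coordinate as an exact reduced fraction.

T1 rotate right-handed about the x-axis with cos θ = 3/5, sin θ = -4/5: (-2, -5, 1) → (-2, -11/5, 23/5)
T2 rotate right-handed about the x-axis with cos θ = 3/5, sin θ = 4/5: (-2, -11/5, 23/5) → (-2, -5, 1)
T3 scale by (-2, -1, -2): (-2, -5, 1) → (4, 5, -2)
T4 translate by (1, -4, 5): (4, 5, -2) → (5, 1, 3)

T(p) = (5, 1, 3)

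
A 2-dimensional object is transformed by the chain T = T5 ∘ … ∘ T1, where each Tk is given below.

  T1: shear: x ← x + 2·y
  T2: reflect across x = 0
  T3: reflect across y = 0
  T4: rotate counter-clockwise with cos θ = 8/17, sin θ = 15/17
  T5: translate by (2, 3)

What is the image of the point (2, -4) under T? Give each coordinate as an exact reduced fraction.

T(p) = (22/17, 173/17)

T1 shear: x ← x + 2·y: (2, -4) → (-6, -4)
T2 reflect across x = 0: (-6, -4) → (6, -4)
T3 reflect across y = 0: (6, -4) → (6, 4)
T4 rotate counter-clockwise with cos θ = 8/17, sin θ = 15/17: (6, 4) → (-12/17, 122/17)
T5 translate by (2, 3): (-12/17, 122/17) → (22/17, 173/17)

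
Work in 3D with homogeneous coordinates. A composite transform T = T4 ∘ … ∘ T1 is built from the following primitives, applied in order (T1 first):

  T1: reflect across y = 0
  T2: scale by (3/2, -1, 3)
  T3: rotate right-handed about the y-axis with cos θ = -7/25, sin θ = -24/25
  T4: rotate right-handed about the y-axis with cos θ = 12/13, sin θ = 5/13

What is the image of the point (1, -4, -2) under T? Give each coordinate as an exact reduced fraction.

T(p) = (1992/325, -4, 537/650)

T1 reflect across y = 0: (1, -4, -2) → (1, 4, -2)
T2 scale by (3/2, -1, 3): (1, 4, -2) → (3/2, -4, -6)
T3 rotate right-handed about the y-axis with cos θ = -7/25, sin θ = -24/25: (3/2, -4, -6) → (267/50, -4, 78/25)
T4 rotate right-handed about the y-axis with cos θ = 12/13, sin θ = 5/13: (267/50, -4, 78/25) → (1992/325, -4, 537/650)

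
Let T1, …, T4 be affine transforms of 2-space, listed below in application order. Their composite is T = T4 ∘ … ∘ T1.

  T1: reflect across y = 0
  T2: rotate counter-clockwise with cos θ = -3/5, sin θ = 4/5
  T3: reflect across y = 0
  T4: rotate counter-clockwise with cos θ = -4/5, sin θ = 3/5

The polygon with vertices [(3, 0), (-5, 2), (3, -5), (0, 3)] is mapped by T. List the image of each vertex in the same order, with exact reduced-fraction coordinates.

image vertices: (72/25, 21/25), (-134/25, 13/25), (107/25, -99/25), (-21/25, 72/25)

T1 reflect across y = 0: (3, 0) → (3, 0); (-5, 2) → (-5, -2); (3, -5) → (3, 5); (0, 3) → (0, -3)
T2 rotate counter-clockwise with cos θ = -3/5, sin θ = 4/5: (3, 0) → (-9/5, 12/5); (-5, -2) → (23/5, -14/5); (3, 5) → (-29/5, -3/5); (0, -3) → (12/5, 9/5)
T3 reflect across y = 0: (-9/5, 12/5) → (-9/5, -12/5); (23/5, -14/5) → (23/5, 14/5); (-29/5, -3/5) → (-29/5, 3/5); (12/5, 9/5) → (12/5, -9/5)
T4 rotate counter-clockwise with cos θ = -4/5, sin θ = 3/5: (-9/5, -12/5) → (72/25, 21/25); (23/5, 14/5) → (-134/25, 13/25); (-29/5, 3/5) → (107/25, -99/25); (12/5, -9/5) → (-21/25, 72/25)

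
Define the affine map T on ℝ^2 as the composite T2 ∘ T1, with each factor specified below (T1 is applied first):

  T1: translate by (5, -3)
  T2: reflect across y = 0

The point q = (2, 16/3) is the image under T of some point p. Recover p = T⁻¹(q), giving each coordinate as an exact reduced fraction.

p = (-3, -7/3)

T1 = [1 0 5; 0 1 -3; 0 0 1]
T2·T1 = [1 0 5; 0 -1 3; 0 0 1]
det M = -1; M⁻¹ = [1 0 -5; 0 -1 3; 0 0 1]
M⁻¹ · (2, 16/3)ᵀ = (-3, -7/3)ᵀ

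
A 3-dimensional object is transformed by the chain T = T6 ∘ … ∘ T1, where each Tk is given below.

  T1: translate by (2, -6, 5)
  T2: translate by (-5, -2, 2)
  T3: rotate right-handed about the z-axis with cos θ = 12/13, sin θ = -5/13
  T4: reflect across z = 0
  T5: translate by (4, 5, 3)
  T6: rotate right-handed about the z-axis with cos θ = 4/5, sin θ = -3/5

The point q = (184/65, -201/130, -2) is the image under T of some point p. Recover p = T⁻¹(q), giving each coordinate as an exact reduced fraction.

p = (4, 7/2, -2)

T1 = [1 0 0 2; 0 1 0 -6; 0 0 1 5; 0 0 0 1]
T2·T1 = [1 0 0 -3; 0 1 0 -8; 0 0 1 7; 0 0 0 1]
T3·…·T1 = [12/13 5/13 0 -76/13; -5/13 12/13 0 -81/13; 0 0 1 7; 0 0 0 1]
T4·…·T1 = [12/13 5/13 0 -76/13; -5/13 12/13 0 -81/13; 0 0 -1 -7; 0 0 0 1]
T5·…·T1 = [12/13 5/13 0 -24/13; -5/13 12/13 0 -16/13; 0 0 -1 -4; 0 0 0 1]
T6·…·T1 = [33/65 56/65 0 -144/65; -56/65 33/65 0 8/65; 0 0 -1 -4; 0 0 0 1]
det M = -1; M⁻¹ = [33/65 -56/65 0 16/13; 56/65 33/65 0 24/13; 0 0 -1 -4; 0 0 0 1]
M⁻¹ · (184/65, -201/130, -2)ᵀ = (4, 7/2, -2)ᵀ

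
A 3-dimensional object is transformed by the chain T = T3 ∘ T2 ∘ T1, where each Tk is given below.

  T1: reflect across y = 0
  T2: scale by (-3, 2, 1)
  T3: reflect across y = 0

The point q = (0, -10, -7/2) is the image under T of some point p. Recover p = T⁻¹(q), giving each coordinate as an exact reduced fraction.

p = (0, -5, -7/2)

T1 = [1 0 0 0; 0 -1 0 0; 0 0 1 0; 0 0 0 1]
T2·T1 = [-3 0 0 0; 0 -2 0 0; 0 0 1 0; 0 0 0 1]
T3·…·T1 = [-3 0 0 0; 0 2 0 0; 0 0 1 0; 0 0 0 1]
det M = -6; M⁻¹ = [-1/3 0 0 0; 0 1/2 0 0; 0 0 1 0; 0 0 0 1]
M⁻¹ · (0, -10, -7/2)ᵀ = (0, -5, -7/2)ᵀ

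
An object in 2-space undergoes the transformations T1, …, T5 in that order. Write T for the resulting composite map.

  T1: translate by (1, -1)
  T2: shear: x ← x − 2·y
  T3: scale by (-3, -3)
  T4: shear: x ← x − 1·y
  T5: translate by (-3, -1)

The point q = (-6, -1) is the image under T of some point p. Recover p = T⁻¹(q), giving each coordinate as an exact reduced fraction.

T1 = [1 0 1; 0 1 -1; 0 0 1]
T2·T1 = [1 -2 3; 0 1 -1; 0 0 1]
T3·…·T1 = [-3 6 -9; 0 -3 3; 0 0 1]
T4·…·T1 = [-3 9 -12; 0 -3 3; 0 0 1]
T5·…·T1 = [-3 9 -15; 0 -3 2; 0 0 1]
det M = 9; M⁻¹ = [-1/3 -1 -3; 0 -1/3 2/3; 0 0 1]
M⁻¹ · (-6, -1)ᵀ = (0, 1)ᵀ

p = (0, 1)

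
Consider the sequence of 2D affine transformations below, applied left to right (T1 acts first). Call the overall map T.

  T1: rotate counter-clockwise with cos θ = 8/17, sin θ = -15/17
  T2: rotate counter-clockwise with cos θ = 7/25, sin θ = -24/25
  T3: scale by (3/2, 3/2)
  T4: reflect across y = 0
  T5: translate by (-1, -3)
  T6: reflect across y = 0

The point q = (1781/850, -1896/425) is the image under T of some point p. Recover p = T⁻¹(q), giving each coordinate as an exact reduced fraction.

T1 = [8/17 15/17 0; -15/17 8/17 0; 0 0 1]
T2·T1 = [-304/425 297/425 0; -297/425 -304/425 0; 0 0 1]
T3·…·T1 = [-456/425 891/850 0; -891/850 -456/425 0; 0 0 1]
T4·…·T1 = [-456/425 891/850 0; 891/850 456/425 0; 0 0 1]
T5·…·T1 = [-456/425 891/850 -1; 891/850 456/425 -3; 0 0 1]
T6·…·T1 = [-456/425 891/850 -1; -891/850 -456/425 3; 0 0 1]
det M = 9/4; M⁻¹ = [-608/1275 -198/425 1174/1275; 198/425 -608/1275 806/425; 0 0 1]
M⁻¹ · (1781/850, -1896/425)ᵀ = (2, 5)ᵀ

p = (2, 5)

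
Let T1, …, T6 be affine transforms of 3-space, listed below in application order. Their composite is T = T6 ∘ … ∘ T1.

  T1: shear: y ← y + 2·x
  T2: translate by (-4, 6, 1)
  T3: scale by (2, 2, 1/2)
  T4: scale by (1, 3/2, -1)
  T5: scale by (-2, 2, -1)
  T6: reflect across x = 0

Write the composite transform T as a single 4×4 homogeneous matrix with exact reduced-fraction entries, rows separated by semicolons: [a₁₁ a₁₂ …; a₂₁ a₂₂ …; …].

T1 = [1 0 0 0; 2 1 0 0; 0 0 1 0; 0 0 0 1]
T2·T1 = [1 0 0 -4; 2 1 0 6; 0 0 1 1; 0 0 0 1]
T3·…·T1 = [2 0 0 -8; 4 2 0 12; 0 0 1/2 1/2; 0 0 0 1]
T4·…·T1 = [2 0 0 -8; 6 3 0 18; 0 0 -1/2 -1/2; 0 0 0 1]
T5·…·T1 = [-4 0 0 16; 12 6 0 36; 0 0 1/2 1/2; 0 0 0 1]
T6·…·T1 = [4 0 0 -16; 12 6 0 36; 0 0 1/2 1/2; 0 0 0 1]

T = [4 0 0 -16; 12 6 0 36; 0 0 1/2 1/2; 0 0 0 1]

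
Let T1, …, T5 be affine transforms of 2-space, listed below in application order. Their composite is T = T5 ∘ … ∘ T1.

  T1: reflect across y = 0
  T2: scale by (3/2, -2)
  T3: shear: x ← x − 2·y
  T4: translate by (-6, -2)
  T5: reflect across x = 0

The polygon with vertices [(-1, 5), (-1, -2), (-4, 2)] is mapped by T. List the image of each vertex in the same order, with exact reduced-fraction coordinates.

T1 reflect across y = 0: (-1, 5) → (-1, -5); (-1, -2) → (-1, 2); (-4, 2) → (-4, -2)
T2 scale by (3/2, -2): (-1, -5) → (-3/2, 10); (-1, 2) → (-3/2, -4); (-4, -2) → (-6, 4)
T3 shear: x ← x − 2·y: (-3/2, 10) → (-43/2, 10); (-3/2, -4) → (13/2, -4); (-6, 4) → (-14, 4)
T4 translate by (-6, -2): (-43/2, 10) → (-55/2, 8); (13/2, -4) → (1/2, -6); (-14, 4) → (-20, 2)
T5 reflect across x = 0: (-55/2, 8) → (55/2, 8); (1/2, -6) → (-1/2, -6); (-20, 2) → (20, 2)

image vertices: (55/2, 8), (-1/2, -6), (20, 2)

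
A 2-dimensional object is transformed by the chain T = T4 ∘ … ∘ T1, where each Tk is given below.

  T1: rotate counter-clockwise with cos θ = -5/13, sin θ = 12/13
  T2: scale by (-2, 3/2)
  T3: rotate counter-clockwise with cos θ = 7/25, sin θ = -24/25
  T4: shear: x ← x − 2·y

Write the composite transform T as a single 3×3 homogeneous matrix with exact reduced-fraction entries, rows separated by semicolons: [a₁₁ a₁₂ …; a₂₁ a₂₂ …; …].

T1 = [-5/13 -12/13 0; 12/13 -5/13 0; 0 0 1]
T2·T1 = [10/13 24/13 0; 18/13 -15/26 0; 0 0 1]
T3·…·T1 = [502/325 -12/325 0; -114/325 -1257/650 0; 0 0 1]
T4·…·T1 = [146/65 249/65 0; -114/325 -1257/650 0; 0 0 1]

T = [146/65 249/65 0; -114/325 -1257/650 0; 0 0 1]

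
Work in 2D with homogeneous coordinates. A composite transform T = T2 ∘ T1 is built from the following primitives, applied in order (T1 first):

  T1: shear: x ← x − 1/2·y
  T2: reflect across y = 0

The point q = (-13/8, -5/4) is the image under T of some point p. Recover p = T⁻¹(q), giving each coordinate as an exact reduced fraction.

T1 = [1 -1/2 0; 0 1 0; 0 0 1]
T2·T1 = [1 -1/2 0; 0 -1 0; 0 0 1]
det M = -1; M⁻¹ = [1 -1/2 0; 0 -1 0; 0 0 1]
M⁻¹ · (-13/8, -5/4)ᵀ = (-1, 5/4)ᵀ

p = (-1, 5/4)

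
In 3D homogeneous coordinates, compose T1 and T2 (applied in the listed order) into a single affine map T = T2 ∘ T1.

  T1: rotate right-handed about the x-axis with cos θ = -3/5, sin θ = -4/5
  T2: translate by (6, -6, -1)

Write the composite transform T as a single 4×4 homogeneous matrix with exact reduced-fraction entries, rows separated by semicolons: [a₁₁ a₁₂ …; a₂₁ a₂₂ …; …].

T = [1 0 0 6; 0 -3/5 4/5 -6; 0 -4/5 -3/5 -1; 0 0 0 1]

T1 = [1 0 0 0; 0 -3/5 4/5 0; 0 -4/5 -3/5 0; 0 0 0 1]
T2·T1 = [1 0 0 6; 0 -3/5 4/5 -6; 0 -4/5 -3/5 -1; 0 0 0 1]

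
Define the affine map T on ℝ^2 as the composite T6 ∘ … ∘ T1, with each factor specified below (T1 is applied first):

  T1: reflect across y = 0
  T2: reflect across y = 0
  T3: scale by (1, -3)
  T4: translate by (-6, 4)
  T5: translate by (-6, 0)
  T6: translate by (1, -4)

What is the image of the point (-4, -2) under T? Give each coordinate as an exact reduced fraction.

T(p) = (-15, 6)

T1 reflect across y = 0: (-4, -2) → (-4, 2)
T2 reflect across y = 0: (-4, 2) → (-4, -2)
T3 scale by (1, -3): (-4, -2) → (-4, 6)
T4 translate by (-6, 4): (-4, 6) → (-10, 10)
T5 translate by (-6, 0): (-10, 10) → (-16, 10)
T6 translate by (1, -4): (-16, 10) → (-15, 6)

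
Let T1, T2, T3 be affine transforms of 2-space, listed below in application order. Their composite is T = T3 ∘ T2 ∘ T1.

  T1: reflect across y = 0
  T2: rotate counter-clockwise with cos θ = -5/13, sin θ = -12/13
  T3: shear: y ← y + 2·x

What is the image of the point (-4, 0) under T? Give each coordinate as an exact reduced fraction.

T1 reflect across y = 0: (-4, 0) → (-4, 0)
T2 rotate counter-clockwise with cos θ = -5/13, sin θ = -12/13: (-4, 0) → (20/13, 48/13)
T3 shear: y ← y + 2·x: (20/13, 48/13) → (20/13, 88/13)

T(p) = (20/13, 88/13)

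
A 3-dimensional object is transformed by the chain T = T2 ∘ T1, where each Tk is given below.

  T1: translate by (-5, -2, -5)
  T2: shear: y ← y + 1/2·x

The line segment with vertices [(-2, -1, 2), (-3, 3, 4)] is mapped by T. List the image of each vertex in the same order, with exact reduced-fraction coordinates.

image vertices: (-7, -13/2, -3), (-8, -3, -1)

T1 translate by (-5, -2, -5): (-2, -1, 2) → (-7, -3, -3); (-3, 3, 4) → (-8, 1, -1)
T2 shear: y ← y + 1/2·x: (-7, -3, -3) → (-7, -13/2, -3); (-8, 1, -1) → (-8, -3, -1)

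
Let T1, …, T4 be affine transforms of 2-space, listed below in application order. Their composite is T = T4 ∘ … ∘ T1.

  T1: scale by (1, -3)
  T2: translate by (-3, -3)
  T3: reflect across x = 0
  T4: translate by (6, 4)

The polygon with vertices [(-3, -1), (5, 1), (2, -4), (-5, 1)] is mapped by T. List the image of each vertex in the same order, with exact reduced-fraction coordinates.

T1 scale by (1, -3): (-3, -1) → (-3, 3); (5, 1) → (5, -3); (2, -4) → (2, 12); (-5, 1) → (-5, -3)
T2 translate by (-3, -3): (-3, 3) → (-6, 0); (5, -3) → (2, -6); (2, 12) → (-1, 9); (-5, -3) → (-8, -6)
T3 reflect across x = 0: (-6, 0) → (6, 0); (2, -6) → (-2, -6); (-1, 9) → (1, 9); (-8, -6) → (8, -6)
T4 translate by (6, 4): (6, 0) → (12, 4); (-2, -6) → (4, -2); (1, 9) → (7, 13); (8, -6) → (14, -2)

image vertices: (12, 4), (4, -2), (7, 13), (14, -2)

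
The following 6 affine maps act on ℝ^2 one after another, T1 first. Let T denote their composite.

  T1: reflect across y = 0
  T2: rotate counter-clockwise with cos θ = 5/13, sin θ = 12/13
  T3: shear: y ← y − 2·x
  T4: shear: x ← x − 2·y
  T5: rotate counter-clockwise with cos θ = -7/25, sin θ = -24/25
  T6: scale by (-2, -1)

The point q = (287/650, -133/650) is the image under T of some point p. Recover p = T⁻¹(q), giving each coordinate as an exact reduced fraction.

p = (-7/4, 0)

T1 = [1 0 0; 0 -1 0; 0 0 1]
T2·T1 = [5/13 12/13 0; 12/13 -5/13 0; 0 0 1]
T3·…·T1 = [5/13 12/13 0; 2/13 -29/13 0; 0 0 1]
T4·…·T1 = [1/13 70/13 0; 2/13 -29/13 0; 0 0 1]
T5·…·T1 = [41/325 -1186/325 0; -38/325 -1477/325 0; 0 0 1]
T6·…·T1 = [-82/325 2372/325 0; 38/325 1477/325 0; 0 0 1]
det M = -2; M⁻¹ = [-1477/650 1186/325 0; 19/325 41/325 0; 0 0 1]
M⁻¹ · (287/650, -133/650)ᵀ = (-7/4, 0)ᵀ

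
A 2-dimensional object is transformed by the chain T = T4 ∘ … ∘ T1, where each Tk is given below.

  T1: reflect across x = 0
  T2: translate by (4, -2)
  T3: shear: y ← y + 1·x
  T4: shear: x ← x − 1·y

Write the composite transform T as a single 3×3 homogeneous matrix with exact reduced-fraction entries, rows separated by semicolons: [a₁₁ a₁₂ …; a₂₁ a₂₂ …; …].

T = [0 -1 2; -1 1 2; 0 0 1]

T1 = [-1 0 0; 0 1 0; 0 0 1]
T2·T1 = [-1 0 4; 0 1 -2; 0 0 1]
T3·…·T1 = [-1 0 4; -1 1 2; 0 0 1]
T4·…·T1 = [0 -1 2; -1 1 2; 0 0 1]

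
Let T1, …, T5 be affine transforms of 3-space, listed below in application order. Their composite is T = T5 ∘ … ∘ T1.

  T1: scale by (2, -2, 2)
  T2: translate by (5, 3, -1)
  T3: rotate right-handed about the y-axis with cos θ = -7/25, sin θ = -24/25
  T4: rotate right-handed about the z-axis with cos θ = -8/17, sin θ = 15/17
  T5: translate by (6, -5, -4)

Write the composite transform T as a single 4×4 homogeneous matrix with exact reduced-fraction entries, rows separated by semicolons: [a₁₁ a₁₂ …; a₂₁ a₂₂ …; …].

T1 = [2 0 0 0; 0 -2 0 0; 0 0 2 0; 0 0 0 1]
T2·T1 = [2 0 0 5; 0 -2 0 3; 0 0 2 -1; 0 0 0 1]
T3·…·T1 = [-14/25 0 -48/25 -11/25; 0 -2 0 3; 48/25 0 -14/25 127/25; 0 0 0 1]
T4·…·T1 = [112/425 30/17 384/425 -61/25; -42/85 16/17 -144/85 -9/5; 48/25 0 -14/25 127/25; 0 0 0 1]
T5·…·T1 = [112/425 30/17 384/425 89/25; -42/85 16/17 -144/85 -34/5; 48/25 0 -14/25 27/25; 0 0 0 1]

T = [112/425 30/17 384/425 89/25; -42/85 16/17 -144/85 -34/5; 48/25 0 -14/25 27/25; 0 0 0 1]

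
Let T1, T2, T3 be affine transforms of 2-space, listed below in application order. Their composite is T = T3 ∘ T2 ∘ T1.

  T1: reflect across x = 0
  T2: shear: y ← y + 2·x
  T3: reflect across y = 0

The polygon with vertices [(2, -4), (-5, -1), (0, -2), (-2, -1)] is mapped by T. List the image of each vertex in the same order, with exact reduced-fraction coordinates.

image vertices: (-2, 8), (5, -9), (0, 2), (2, -3)

T1 reflect across x = 0: (2, -4) → (-2, -4); (-5, -1) → (5, -1); (0, -2) → (0, -2); (-2, -1) → (2, -1)
T2 shear: y ← y + 2·x: (-2, -4) → (-2, -8); (5, -1) → (5, 9); (0, -2) → (0, -2); (2, -1) → (2, 3)
T3 reflect across y = 0: (-2, -8) → (-2, 8); (5, 9) → (5, -9); (0, -2) → (0, 2); (2, 3) → (2, -3)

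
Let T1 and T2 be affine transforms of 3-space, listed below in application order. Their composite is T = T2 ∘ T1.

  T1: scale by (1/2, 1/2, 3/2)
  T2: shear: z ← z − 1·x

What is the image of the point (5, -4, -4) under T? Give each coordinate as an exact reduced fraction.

T1 scale by (1/2, 1/2, 3/2): (5, -4, -4) → (5/2, -2, -6)
T2 shear: z ← z − 1·x: (5/2, -2, -6) → (5/2, -2, -17/2)

T(p) = (5/2, -2, -17/2)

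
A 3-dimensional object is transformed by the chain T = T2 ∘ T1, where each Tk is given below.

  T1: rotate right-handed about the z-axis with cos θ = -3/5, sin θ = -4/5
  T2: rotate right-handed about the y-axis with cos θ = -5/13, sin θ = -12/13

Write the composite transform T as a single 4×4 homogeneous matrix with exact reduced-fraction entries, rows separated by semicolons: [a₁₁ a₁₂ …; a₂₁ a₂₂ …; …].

T1 = [-3/5 4/5 0 0; -4/5 -3/5 0 0; 0 0 1 0; 0 0 0 1]
T2·T1 = [3/13 -4/13 -12/13 0; -4/5 -3/5 0 0; -36/65 48/65 -5/13 0; 0 0 0 1]

T = [3/13 -4/13 -12/13 0; -4/5 -3/5 0 0; -36/65 48/65 -5/13 0; 0 0 0 1]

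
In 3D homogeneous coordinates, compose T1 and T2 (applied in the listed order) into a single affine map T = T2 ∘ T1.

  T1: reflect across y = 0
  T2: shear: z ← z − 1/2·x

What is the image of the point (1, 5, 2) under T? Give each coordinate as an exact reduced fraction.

T1 reflect across y = 0: (1, 5, 2) → (1, -5, 2)
T2 shear: z ← z − 1/2·x: (1, -5, 2) → (1, -5, 3/2)

T(p) = (1, -5, 3/2)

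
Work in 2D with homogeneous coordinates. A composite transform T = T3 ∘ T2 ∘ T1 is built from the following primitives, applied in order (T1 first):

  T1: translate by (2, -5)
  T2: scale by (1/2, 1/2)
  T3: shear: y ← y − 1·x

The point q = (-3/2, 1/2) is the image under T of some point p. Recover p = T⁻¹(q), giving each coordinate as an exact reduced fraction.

p = (-5, 3)

T1 = [1 0 2; 0 1 -5; 0 0 1]
T2·T1 = [1/2 0 1; 0 1/2 -5/2; 0 0 1]
T3·…·T1 = [1/2 0 1; -1/2 1/2 -7/2; 0 0 1]
det M = 1/4; M⁻¹ = [2 0 -2; 2 2 5; 0 0 1]
M⁻¹ · (-3/2, 1/2)ᵀ = (-5, 3)ᵀ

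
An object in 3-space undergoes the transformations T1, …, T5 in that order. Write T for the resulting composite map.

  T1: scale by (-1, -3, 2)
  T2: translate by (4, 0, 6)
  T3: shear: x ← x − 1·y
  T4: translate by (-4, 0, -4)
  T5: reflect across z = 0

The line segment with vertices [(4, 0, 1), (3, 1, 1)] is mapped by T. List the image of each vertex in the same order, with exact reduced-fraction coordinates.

image vertices: (-4, 0, -4), (0, -3, -4)

T1 scale by (-1, -3, 2): (4, 0, 1) → (-4, 0, 2); (3, 1, 1) → (-3, -3, 2)
T2 translate by (4, 0, 6): (-4, 0, 2) → (0, 0, 8); (-3, -3, 2) → (1, -3, 8)
T3 shear: x ← x − 1·y: (0, 0, 8) → (0, 0, 8); (1, -3, 8) → (4, -3, 8)
T4 translate by (-4, 0, -4): (0, 0, 8) → (-4, 0, 4); (4, -3, 8) → (0, -3, 4)
T5 reflect across z = 0: (-4, 0, 4) → (-4, 0, -4); (0, -3, 4) → (0, -3, -4)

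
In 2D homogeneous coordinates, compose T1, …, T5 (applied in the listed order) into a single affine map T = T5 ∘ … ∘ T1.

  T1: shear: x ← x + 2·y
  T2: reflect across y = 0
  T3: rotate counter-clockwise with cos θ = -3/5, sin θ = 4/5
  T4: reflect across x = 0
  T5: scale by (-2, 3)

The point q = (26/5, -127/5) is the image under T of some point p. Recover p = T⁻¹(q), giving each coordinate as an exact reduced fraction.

p = (-7/3, -3)

T1 = [1 2 0; 0 1 0; 0 0 1]
T2·T1 = [1 2 0; 0 -1 0; 0 0 1]
T3·…·T1 = [-3/5 -2/5 0; 4/5 11/5 0; 0 0 1]
T4·…·T1 = [3/5 2/5 0; 4/5 11/5 0; 0 0 1]
T5·…·T1 = [-6/5 -4/5 0; 12/5 33/5 0; 0 0 1]
det M = -6; M⁻¹ = [-11/10 -2/15 0; 2/5 1/5 0; 0 0 1]
M⁻¹ · (26/5, -127/5)ᵀ = (-7/3, -3)ᵀ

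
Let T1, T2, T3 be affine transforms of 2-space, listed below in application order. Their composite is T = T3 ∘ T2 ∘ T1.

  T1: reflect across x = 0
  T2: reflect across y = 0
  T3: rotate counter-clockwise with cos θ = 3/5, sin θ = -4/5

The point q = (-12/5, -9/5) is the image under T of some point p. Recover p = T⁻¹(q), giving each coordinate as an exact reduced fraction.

T1 = [-1 0 0; 0 1 0; 0 0 1]
T2·T1 = [-1 0 0; 0 -1 0; 0 0 1]
T3·…·T1 = [-3/5 -4/5 0; 4/5 -3/5 0; 0 0 1]
det M = 1; M⁻¹ = [-3/5 4/5 0; -4/5 -3/5 0; 0 0 1]
M⁻¹ · (-12/5, -9/5)ᵀ = (0, 3)ᵀ

p = (0, 3)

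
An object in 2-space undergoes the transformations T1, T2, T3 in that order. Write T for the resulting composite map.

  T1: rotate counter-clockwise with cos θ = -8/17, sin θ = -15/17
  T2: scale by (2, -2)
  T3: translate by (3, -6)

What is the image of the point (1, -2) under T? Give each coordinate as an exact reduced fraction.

T(p) = (-25/17, -104/17)

T1 rotate counter-clockwise with cos θ = -8/17, sin θ = -15/17: (1, -2) → (-38/17, 1/17)
T2 scale by (2, -2): (-38/17, 1/17) → (-76/17, -2/17)
T3 translate by (3, -6): (-76/17, -2/17) → (-25/17, -104/17)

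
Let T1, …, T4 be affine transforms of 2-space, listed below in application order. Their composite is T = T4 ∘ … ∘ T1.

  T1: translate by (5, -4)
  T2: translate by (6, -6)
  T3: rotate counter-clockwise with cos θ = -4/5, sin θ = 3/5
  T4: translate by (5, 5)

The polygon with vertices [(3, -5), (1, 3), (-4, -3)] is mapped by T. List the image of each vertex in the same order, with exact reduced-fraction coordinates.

T1 translate by (5, -4): (3, -5) → (8, -9); (1, 3) → (6, -1); (-4, -3) → (1, -7)
T2 translate by (6, -6): (8, -9) → (14, -15); (6, -1) → (12, -7); (1, -7) → (7, -13)
T3 rotate counter-clockwise with cos θ = -4/5, sin θ = 3/5: (14, -15) → (-11/5, 102/5); (12, -7) → (-27/5, 64/5); (7, -13) → (11/5, 73/5)
T4 translate by (5, 5): (-11/5, 102/5) → (14/5, 127/5); (-27/5, 64/5) → (-2/5, 89/5); (11/5, 73/5) → (36/5, 98/5)

image vertices: (14/5, 127/5), (-2/5, 89/5), (36/5, 98/5)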